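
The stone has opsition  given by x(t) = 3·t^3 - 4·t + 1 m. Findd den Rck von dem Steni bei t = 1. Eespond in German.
Wir müssen unsere Gleichung für die Position x(t) = 3·t^3 - 4·t + 1 3-mal ableiten. Die Ableitung von der Position ergibt die Geschwindigkeit: v(t) = 9·t^2 - 4. Mit d/dt von v(t) finden wir a(t) = 18·t. Die Ableitung von der Beschleunigung ergibt den Ruck: j(t) = 18. Wir haben den Ruck j(t) = 18. Durch Einsetzen von t = 1: j(1) = 18.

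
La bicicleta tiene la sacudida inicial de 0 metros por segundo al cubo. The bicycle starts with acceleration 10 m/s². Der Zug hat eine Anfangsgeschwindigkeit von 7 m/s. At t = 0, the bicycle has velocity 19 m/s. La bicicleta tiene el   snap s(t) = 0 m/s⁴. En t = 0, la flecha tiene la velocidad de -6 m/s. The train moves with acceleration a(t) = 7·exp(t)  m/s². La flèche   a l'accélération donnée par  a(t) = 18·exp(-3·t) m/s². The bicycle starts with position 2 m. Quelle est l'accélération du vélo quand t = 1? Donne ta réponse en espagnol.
Debemos encontrar la integral de nuestra ecuación del snap s(t) = 0 2 veces. Integrando el snap y usando la condición inicial j(0) = 0, obtenemos j(t) = 0. La antiderivada de la sacudida, con a(0) = 10, da la aceleración: a(t) = 10. De la ecuación de la aceleración a(t) = 10, sustituimos t = 1 para obtener a = 10.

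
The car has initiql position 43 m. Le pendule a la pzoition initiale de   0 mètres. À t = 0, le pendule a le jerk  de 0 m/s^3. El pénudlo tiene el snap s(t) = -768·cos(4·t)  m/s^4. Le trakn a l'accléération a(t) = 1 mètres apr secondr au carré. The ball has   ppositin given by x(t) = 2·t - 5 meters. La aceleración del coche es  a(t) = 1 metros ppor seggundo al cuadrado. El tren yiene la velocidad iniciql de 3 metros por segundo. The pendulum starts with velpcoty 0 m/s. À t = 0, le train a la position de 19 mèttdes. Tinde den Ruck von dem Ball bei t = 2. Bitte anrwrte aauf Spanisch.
Debemos derivar nuestra ecuación de la posición x(t) = 2·t - 5 3 veces. Derivando la posición, obtenemos la velocidad: v(t) = 2. Derivando la velocidad, obtenemos la aceleración: a(t) = 0. Tomando d/dt de a(t), encontramos j(t) = 0. Usando j(t) = 0 y sustituyendo t = 2, encontramos j = 0.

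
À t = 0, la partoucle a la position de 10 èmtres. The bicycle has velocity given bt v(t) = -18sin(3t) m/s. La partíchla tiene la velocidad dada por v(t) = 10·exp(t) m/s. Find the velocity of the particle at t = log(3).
From the given velocity equation v(t) = 10·exp(t), we substitute t = log(3) to get v = 30.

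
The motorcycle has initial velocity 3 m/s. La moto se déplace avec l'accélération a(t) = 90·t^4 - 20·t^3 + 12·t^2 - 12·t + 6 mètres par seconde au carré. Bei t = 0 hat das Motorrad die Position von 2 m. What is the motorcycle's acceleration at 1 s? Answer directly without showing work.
a(1) = 76.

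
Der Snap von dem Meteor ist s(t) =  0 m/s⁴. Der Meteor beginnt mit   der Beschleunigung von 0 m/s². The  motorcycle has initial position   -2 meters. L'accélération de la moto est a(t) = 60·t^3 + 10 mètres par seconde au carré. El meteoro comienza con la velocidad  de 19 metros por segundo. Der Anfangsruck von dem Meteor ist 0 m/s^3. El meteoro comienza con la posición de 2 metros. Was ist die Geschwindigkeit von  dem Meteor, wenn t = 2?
Wir müssen das Integral unserer Gleichung für den Snap s(t) = 0 3-mal finden. Das Integral von dem Snap, mit j(0) = 0, ergibt den Ruck: j(t) = 0. Durch Integration von dem Ruck und Verwendung der Anfangsbedingung a(0) = 0, erhalten wir a(t) = 0. Durch Integration von der Beschleunigung und Verwendung der Anfangsbedingung v(0) = 19, erhalten wir v(t) = 19. Mit v(t) = 19 und Einsetzen von t = 2, finden wir v = 19.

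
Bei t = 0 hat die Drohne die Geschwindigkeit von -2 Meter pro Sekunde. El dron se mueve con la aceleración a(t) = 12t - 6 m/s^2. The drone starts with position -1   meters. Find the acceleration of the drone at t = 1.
From the given acceleration equation a(t) = 12·t - 6, we substitute t = 1 to get a = 6.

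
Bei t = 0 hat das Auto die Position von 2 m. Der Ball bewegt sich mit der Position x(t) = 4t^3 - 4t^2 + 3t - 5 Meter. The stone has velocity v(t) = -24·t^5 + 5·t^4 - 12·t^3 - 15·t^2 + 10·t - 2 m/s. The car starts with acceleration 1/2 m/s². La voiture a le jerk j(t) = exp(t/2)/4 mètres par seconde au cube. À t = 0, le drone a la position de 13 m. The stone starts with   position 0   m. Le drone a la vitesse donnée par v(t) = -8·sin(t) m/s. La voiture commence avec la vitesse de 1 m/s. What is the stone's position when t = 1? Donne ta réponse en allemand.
Ausgehend von der Geschwindigkeit v(t) = -24·t^5 + 5·t^4 - 12·t^3 - 15·t^2 + 10·t - 2, nehmen wir 1 Stammfunktion. Durch Integration von der Geschwindigkeit und Verwendung der Anfangsbedingung x(0) = 0, erhalten wir x(t) = -4·t^6 + t^5 - 3·t^4 - 5·t^3 + 5·t^2 - 2·t. Aus der Gleichung für die Position x(t) = -4·t^6 + t^5 - 3·t^4 - 5·t^3 + 5·t^2 - 2·t, setzen wir t = 1 ein und erhalten x = -8.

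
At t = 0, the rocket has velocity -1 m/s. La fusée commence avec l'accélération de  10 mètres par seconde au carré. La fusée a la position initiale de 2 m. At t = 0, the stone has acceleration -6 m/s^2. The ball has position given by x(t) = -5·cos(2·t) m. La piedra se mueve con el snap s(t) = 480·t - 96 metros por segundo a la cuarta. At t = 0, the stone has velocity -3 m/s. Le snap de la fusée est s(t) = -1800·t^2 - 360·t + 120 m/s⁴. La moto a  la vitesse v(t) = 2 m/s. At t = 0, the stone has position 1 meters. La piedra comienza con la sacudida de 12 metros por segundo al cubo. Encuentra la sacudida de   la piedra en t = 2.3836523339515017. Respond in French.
Pour résoudre ceci, nous devons prendre 1 intégrale de notre équation du snap s(t) = 480·t - 96. L'intégrale du snap est le jerk. En utilisant j(0) = 12, nous obtenons j(t) = 240·t^2 - 96·t + 12. Nous avons le jerk j(t) = 240·t^2 - 96·t + 12. En substituant t = 2.3836523339515017: j(2.3836523339515017) = 1146.80100373724.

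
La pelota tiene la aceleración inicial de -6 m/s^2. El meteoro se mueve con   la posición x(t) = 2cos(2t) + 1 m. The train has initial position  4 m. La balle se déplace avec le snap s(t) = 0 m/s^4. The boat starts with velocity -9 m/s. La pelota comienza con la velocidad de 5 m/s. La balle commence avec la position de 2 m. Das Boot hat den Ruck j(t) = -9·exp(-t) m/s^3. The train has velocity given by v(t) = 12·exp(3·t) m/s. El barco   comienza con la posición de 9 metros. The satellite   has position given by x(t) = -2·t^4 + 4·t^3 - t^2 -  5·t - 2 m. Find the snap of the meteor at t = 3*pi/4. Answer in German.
Ausgehend von der Position x(t) = 2·cos(2·t) + 1, nehmen wir 4 Ableitungen. Die Ableitung von der Position ergibt die Geschwindigkeit: v(t) = -4·sin(2·t). Die Ableitung von der Geschwindigkeit ergibt die Beschleunigung: a(t) = -8·cos(2·t). Die Ableitung von der Beschleunigung ergibt den Ruck: j(t) = 16·sin(2·t). Mit d/dt von j(t) finden wir s(t) = 32·cos(2·t). Wir haben den Snap s(t) = 32·cos(2·t). Durch Einsetzen von t = 3*pi/4: s(3*pi/4) = 0.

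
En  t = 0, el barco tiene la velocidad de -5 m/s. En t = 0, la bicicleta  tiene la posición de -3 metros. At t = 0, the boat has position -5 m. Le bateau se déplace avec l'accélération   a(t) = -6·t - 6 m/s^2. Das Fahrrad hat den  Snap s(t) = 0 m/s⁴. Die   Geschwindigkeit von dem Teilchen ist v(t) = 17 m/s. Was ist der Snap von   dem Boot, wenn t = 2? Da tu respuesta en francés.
En partant de l'accélération a(t) = -6·t - 6, nous prenons 2 dérivées. En dérivant l'accélération, nous obtenons le jerk: j(t) = -6. En prenant d/dt de j(t), nous trouvons s(t) = 0. Nous avons le snap s(t) = 0. En substituant t = 2: s(2) = 0.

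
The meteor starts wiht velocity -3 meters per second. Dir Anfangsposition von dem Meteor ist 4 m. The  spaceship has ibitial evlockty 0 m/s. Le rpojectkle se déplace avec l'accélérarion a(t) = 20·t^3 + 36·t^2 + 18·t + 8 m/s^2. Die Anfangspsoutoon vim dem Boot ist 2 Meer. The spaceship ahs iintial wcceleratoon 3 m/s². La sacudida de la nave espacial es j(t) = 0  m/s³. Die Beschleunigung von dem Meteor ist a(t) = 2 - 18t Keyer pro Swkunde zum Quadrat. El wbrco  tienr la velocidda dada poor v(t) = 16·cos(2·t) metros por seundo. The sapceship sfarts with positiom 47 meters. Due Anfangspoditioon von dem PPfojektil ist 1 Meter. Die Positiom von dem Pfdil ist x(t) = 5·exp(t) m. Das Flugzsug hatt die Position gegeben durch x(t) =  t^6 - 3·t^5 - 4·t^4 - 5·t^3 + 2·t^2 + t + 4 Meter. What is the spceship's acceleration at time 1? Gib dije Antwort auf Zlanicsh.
Necesitamos integrar nuestra ecuación de la sacudida j(t) = 0 1 vez. La antiderivada de la sacudida es la aceleración. Usando a(0) = 3, obtenemos a(t) = 3. Tenemos la aceleración a(t) = 3. Sustituyendo t = 1: a(1) = 3.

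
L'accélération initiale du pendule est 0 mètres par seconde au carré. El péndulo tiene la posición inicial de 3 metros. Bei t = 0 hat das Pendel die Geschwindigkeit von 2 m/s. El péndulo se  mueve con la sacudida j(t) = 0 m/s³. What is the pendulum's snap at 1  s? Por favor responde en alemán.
Ausgehend von dem Ruck j(t) = 0, nehmen wir 1 Ableitung. Mit d/dt von j(t) finden wir s(t) = 0. Wir haben den Snap s(t) = 0. Durch Einsetzen von t = 1: s(1) = 0.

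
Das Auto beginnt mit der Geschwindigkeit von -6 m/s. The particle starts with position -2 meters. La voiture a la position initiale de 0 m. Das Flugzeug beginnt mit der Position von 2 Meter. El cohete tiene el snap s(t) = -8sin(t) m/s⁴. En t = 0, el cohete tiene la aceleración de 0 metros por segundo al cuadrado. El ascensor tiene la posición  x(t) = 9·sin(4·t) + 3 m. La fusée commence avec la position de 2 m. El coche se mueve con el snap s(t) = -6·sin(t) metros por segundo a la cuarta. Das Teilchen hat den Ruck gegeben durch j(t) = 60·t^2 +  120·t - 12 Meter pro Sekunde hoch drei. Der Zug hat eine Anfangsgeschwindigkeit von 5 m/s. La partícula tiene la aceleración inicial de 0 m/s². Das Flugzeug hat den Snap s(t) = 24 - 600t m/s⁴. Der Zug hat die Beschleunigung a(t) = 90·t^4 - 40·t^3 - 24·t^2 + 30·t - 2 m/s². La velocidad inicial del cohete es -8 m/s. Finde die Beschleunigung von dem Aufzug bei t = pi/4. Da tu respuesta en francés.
En partant de la position x(t) = 9·sin(4·t) + 3, nous prenons 2 dérivées. En dérivant la position, nous obtenons la vitesse: v(t) = 36·cos(4·t). En prenant d/dt de v(t), nous trouvons a(t) = -144·sin(4·t). De l'équation de l'accélération a(t) = -144·sin(4·t), nous substituons t = pi/4 pour obtenir a = 0.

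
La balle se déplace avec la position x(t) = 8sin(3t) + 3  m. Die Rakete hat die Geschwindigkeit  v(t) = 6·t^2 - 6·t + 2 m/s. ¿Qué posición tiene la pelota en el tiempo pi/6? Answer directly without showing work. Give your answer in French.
La position à t = pi/6 est x = 11.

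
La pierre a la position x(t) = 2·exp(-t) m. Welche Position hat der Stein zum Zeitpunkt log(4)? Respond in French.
En utilisant x(t) = 2·exp(-t) et en substituant t = log(4), nous trouvons x = 1/2.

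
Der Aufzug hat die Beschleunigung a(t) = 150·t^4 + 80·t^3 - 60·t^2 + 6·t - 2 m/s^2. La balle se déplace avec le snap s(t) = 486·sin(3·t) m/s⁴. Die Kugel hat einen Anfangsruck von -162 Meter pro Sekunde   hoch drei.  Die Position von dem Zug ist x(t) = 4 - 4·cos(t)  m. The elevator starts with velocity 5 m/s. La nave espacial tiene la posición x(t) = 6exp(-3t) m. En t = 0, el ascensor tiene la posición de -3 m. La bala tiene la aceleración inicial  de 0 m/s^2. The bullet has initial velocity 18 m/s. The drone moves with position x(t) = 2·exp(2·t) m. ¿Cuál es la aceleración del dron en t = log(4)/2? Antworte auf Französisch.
Pour résoudre ceci, nous devons prendre 2 dérivées de notre équation de la position x(t) = 2·exp(2·t). En prenant d/dt de x(t), nous trouvons v(t) = 4·exp(2·t). En dérivant la vitesse, nous obtenons l'accélération: a(t) = 8·exp(2·t). En utilisant a(t) = 8·exp(2·t) et en substituant t = log(4)/2, nous trouvons a = 32.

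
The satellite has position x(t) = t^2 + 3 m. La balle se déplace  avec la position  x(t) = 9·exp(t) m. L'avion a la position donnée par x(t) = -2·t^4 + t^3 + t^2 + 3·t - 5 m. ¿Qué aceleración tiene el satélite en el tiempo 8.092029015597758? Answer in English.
Starting from position x(t) = t^2 + 3, we take 2 derivatives. Taking d/dt of x(t), we find v(t) = 2·t. Taking d/dt of v(t), we find a(t) = 2. We have acceleration a(t) = 2. Substituting t = 8.092029015597758: a(8.092029015597758) = 2.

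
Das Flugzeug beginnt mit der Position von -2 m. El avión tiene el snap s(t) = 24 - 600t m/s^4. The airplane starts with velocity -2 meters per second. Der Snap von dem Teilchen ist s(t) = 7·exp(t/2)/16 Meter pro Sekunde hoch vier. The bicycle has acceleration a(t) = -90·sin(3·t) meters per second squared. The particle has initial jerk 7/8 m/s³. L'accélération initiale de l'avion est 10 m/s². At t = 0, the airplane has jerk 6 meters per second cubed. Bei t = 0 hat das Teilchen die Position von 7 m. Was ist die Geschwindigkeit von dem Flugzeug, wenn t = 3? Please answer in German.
Wir müssen unsere Gleichung für den Snap s(t) = 24 - 600·t 3-mal integrieren. Die Stammfunktion von dem Snap, mit j(0) = 6, ergibt den Ruck: j(t) = -300·t^2 + 24·t + 6. Das Integral von dem Ruck ist die Beschleunigung. Mit a(0) = 10 erhalten wir a(t) = -100·t^3 + 12·t^2 + 6·t + 10. Durch Integration von der Beschleunigung und Verwendung der Anfangsbedingung v(0) = -2, erhalten wir v(t) = -25·t^4 + 4·t^3 + 3·t^2 + 10·t - 2. Wir haben die Geschwindigkeit v(t) = -25·t^4 + 4·t^3 + 3·t^2 + 10·t - 2. Durch Einsetzen von t = 3: v(3) = -1862.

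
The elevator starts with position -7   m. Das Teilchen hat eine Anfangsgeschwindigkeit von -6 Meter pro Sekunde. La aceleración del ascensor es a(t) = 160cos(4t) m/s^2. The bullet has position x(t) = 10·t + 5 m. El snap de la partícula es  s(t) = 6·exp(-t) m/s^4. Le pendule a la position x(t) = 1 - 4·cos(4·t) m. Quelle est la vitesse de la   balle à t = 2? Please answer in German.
Um dies zu lösen, müssen wir 1 Ableitung unserer Gleichung für die Position x(t) = 10·t + 5 nehmen. Die Ableitung von der Position ergibt die Geschwindigkeit: v(t) = 10. Aus der Gleichung für die Geschwindigkeit v(t) = 10, setzen wir t = 2 ein und erhalten v = 10.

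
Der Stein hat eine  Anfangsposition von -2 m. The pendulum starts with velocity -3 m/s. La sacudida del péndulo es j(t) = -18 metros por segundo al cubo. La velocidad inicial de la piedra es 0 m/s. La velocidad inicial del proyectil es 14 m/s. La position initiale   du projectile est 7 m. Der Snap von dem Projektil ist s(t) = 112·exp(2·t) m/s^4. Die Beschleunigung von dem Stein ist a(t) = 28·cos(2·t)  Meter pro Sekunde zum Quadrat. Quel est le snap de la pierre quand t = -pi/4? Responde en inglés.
To solve this, we need to take 2 derivatives of our acceleration equation a(t) = 28·cos(2·t). The derivative of acceleration gives jerk: j(t) = -56·sin(2·t). Differentiating jerk, we get snap: s(t) = -112·cos(2·t). From the given snap equation s(t) = -112·cos(2·t), we substitute t = -pi/4 to get s = 0.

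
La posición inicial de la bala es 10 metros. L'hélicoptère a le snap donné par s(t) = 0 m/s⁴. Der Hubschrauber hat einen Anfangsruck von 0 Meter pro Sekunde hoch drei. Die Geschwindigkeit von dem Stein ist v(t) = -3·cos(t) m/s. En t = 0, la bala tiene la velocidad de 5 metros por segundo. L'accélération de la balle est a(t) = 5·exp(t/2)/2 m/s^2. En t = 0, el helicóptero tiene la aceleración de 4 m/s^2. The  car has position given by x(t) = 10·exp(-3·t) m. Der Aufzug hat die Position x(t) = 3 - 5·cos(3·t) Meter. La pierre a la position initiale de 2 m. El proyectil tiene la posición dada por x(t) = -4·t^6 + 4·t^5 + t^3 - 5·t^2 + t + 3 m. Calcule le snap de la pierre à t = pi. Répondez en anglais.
We must differentiate our velocity equation v(t) = -3·cos(t) 3 times. Taking d/dt of v(t), we find a(t) = 3·sin(t). Taking d/dt of a(t), we find j(t) = 3·cos(t). Taking d/dt of j(t), we find s(t) = -3·sin(t). From the given snap equation s(t) = -3·sin(t), we substitute t = pi to get s = 0.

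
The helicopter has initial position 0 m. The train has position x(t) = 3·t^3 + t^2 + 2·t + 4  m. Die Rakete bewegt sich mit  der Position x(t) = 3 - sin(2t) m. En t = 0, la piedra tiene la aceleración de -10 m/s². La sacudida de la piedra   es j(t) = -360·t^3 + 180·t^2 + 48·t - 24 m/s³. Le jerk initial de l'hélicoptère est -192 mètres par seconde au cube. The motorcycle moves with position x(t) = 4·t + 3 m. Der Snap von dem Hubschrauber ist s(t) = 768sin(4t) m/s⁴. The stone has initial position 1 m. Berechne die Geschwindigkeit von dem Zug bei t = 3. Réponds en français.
Nous devons dériver notre équation de la position x(t) = 3·t^3 + t^2 + 2·t + 4 1 fois. En prenant d/dt de x(t), nous trouvons v(t) = 9·t^2 + 2·t + 2. De l'équation de la vitesse v(t) = 9·t^2 + 2·t + 2, nous substituons t = 3 pour obtenir v = 89.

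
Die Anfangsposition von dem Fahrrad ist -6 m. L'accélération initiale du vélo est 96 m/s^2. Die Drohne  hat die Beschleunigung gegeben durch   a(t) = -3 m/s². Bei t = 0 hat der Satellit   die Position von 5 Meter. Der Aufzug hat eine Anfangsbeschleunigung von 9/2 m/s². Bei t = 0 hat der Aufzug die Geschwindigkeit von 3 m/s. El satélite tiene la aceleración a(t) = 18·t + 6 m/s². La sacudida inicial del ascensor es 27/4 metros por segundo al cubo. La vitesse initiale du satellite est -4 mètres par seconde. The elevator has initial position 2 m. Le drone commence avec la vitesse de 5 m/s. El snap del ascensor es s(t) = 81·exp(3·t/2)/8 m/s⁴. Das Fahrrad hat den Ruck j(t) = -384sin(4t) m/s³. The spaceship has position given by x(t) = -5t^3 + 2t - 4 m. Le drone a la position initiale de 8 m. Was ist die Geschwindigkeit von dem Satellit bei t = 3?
Wir müssen unsere Gleichung für die Beschleunigung a(t) = 18·t + 6 1-mal integrieren. Das Integral von der Beschleunigung, mit v(0) = -4, ergibt die Geschwindigkeit: v(t) = 9·t^2 + 6·t - 4. Aus der Gleichung für die Geschwindigkeit v(t) = 9·t^2 + 6·t - 4, setzen wir t = 3 ein und erhalten v = 95.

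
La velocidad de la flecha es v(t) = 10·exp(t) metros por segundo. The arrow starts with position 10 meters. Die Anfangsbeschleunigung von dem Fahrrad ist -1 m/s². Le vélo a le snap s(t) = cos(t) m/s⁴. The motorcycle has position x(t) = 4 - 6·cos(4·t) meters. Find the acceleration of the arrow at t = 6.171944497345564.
We must differentiate our velocity equation v(t) = 10·exp(t) 1 time. The derivative of velocity gives acceleration: a(t) = 10·exp(t). From the given acceleration equation a(t) = 10·exp(t), we substitute t = 6.171944497345564 to get a = 4791.16842317034.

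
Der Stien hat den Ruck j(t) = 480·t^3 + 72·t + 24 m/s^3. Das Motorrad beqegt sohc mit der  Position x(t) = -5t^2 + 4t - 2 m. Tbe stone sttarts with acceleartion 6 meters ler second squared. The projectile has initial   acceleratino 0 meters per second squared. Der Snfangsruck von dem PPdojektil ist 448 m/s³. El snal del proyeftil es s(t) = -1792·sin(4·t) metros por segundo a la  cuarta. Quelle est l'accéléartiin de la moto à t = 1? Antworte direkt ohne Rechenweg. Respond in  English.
The answer is -10.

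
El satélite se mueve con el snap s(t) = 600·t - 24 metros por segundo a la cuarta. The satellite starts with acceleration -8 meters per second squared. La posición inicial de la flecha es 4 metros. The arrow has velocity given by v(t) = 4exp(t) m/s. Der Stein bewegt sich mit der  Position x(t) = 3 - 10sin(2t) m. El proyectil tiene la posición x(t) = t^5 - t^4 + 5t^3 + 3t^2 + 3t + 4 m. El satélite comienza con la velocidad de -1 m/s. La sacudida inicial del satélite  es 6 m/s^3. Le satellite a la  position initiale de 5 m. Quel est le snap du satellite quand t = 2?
En utilisant s(t) = 600·t - 24 et en substituant t = 2, nous trouvons s = 1176.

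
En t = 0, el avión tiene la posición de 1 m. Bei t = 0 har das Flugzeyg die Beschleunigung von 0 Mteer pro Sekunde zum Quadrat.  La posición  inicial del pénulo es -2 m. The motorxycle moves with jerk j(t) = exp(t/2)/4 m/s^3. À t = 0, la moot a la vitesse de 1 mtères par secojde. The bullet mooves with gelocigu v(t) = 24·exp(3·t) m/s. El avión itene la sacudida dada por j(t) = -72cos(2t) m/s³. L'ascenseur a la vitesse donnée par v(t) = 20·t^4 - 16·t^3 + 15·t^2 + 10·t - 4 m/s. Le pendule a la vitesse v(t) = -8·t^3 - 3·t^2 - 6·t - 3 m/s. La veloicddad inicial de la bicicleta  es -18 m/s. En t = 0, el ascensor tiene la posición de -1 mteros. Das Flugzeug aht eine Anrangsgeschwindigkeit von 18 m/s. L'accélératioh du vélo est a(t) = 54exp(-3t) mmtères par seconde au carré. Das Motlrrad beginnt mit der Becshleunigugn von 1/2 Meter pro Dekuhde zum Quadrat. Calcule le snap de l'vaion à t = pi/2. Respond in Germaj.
Ausgehend von dem Ruck j(t) = -72·cos(2·t), nehmen wir 1 Ableitung. Durch Ableiten von dem Ruck erhalten wir den Snap: s(t) = 144·sin(2·t). Wir haben den Snap s(t) = 144·sin(2·t). Durch Einsetzen von t = pi/2: s(pi/2) = 0.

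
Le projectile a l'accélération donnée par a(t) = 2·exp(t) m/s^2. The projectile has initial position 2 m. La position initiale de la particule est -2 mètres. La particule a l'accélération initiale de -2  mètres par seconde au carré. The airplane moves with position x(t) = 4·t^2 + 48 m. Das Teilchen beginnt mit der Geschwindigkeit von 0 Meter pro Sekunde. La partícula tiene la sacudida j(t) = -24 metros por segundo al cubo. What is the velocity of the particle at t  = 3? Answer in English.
We need to integrate our jerk equation j(t) = -24 2 times. The antiderivative of jerk, with a(0) = -2, gives acceleration: a(t) = -24·t - 2. Finding the antiderivative of a(t) and using v(0) = 0: v(t) = 2·t·(-6·t - 1). We have velocity v(t) = 2·t·(-6·t - 1). Substituting t = 3: v(3) = -114.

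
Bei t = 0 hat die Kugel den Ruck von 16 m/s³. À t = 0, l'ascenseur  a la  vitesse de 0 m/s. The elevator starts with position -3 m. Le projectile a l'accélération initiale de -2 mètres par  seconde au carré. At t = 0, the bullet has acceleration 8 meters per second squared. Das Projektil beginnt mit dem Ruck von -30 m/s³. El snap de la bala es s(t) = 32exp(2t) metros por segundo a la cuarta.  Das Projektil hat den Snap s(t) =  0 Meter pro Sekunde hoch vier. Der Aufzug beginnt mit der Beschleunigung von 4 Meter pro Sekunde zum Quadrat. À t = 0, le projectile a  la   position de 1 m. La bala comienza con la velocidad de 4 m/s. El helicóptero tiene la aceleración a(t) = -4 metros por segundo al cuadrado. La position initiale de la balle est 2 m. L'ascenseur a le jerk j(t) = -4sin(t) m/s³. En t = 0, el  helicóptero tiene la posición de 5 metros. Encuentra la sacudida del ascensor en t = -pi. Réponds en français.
De l'équation du jerk j(t) = -4·sin(t), nous substituons t = -pi pour obtenir j = 0.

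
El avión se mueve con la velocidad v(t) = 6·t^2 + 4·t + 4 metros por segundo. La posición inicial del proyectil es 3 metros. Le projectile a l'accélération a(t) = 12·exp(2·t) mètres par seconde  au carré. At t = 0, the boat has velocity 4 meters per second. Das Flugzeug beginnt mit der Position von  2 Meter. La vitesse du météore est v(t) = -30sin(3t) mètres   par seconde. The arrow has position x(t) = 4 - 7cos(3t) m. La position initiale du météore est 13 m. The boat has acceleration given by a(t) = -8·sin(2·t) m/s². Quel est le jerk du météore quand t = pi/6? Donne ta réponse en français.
Pour résoudre ceci, nous devons prendre 2 dérivées de notre équation de la vitesse v(t) = -30·sin(3·t). La dérivée de la vitesse donne l'accélération: a(t) = -90·cos(3·t). La dérivée de l'accélération donne le jerk: j(t) = 270·sin(3·t). Nous avons le jerk j(t) = 270·sin(3·t). En substituant t = pi/6: j(pi/6) = 270.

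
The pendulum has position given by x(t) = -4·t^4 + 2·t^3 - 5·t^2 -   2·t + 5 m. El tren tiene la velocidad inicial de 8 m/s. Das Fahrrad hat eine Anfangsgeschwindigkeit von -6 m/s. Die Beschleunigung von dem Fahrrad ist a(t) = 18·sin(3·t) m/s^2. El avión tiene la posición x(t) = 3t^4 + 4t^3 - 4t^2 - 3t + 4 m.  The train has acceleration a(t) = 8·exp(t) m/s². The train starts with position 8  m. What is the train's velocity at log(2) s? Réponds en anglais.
We must find the integral of our acceleration equation a(t) = 8·exp(t) 1 time. Integrating acceleration and using the initial condition v(0) = 8, we get v(t) = 8·exp(t). Using v(t) = 8·exp(t) and substituting t = log(2), we find v = 16.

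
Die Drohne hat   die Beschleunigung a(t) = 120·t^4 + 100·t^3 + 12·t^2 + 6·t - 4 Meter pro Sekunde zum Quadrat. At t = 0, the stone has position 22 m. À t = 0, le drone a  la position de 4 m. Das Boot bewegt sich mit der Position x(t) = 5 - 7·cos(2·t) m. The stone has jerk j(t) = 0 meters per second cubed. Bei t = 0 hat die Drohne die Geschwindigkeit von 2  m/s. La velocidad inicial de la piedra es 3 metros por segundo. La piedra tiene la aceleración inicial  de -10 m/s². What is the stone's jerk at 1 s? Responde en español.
Usando j(t) = 0 y sustituyendo t = 1, encontramos j = 0.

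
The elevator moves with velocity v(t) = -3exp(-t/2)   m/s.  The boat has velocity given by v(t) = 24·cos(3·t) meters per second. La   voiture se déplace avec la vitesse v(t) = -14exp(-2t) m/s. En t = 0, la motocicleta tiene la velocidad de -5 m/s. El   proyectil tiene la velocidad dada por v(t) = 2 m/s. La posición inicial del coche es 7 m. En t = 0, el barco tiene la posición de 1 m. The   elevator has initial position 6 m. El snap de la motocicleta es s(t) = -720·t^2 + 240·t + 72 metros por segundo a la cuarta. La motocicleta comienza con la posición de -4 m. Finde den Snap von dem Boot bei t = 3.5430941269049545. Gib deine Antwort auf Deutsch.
Um dies zu lösen, müssen wir 3 Ableitungen unserer Gleichung für die Geschwindigkeit v(t) = 24·cos(3·t) nehmen. Mit d/dt von v(t) finden wir a(t) = -72·sin(3·t). Die Ableitung von der Beschleunigung ergibt den Ruck: j(t) = -216·cos(3·t). Mit d/dt von j(t) finden wir s(t) = 648·sin(3·t). Aus der Gleichung für den Snap s(t) = 648·sin(3·t), setzen wir t = 3.5430941269049545 ein und erhalten s = -605.012870063318.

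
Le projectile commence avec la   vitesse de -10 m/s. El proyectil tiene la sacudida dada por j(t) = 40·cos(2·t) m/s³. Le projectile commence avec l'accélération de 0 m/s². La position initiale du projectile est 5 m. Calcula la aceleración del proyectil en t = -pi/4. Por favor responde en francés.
Pour résoudre ceci, nous devons prendre 1 primitive de notre équation du jerk j(t) = 40·cos(2·t). L'intégrale du jerk est l'accélération. En utilisant a(0) = 0, nous obtenons a(t) = 20·sin(2·t). Nous avons l'accélération a(t) = 20·sin(2·t). En substituant t = -pi/4: a(-pi/4) = -20.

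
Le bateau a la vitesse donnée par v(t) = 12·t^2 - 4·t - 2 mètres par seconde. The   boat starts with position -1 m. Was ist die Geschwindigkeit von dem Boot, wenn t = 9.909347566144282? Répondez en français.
Nous avons la vitesse v(t) = 12·t^2 - 4·t - 2. En substituant t = 9.909347566144282: v(9.909347566144282) = 1136.70463997522.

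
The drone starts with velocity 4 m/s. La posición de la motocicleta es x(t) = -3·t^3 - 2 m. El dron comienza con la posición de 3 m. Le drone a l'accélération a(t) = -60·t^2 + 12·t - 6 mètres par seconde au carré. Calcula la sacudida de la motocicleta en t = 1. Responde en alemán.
Um dies zu lösen, müssen wir 3 Ableitungen unserer Gleichung für die Position x(t) = -3·t^3 - 2 nehmen. Durch Ableiten von der Position erhalten wir die Geschwindigkeit: v(t) = -9·t^2. Die Ableitung von der Geschwindigkeit ergibt die Beschleunigung: a(t) = -18·t. Durch Ableiten von der Beschleunigung erhalten wir den Ruck: j(t) = -18. Mit j(t) = -18 und Einsetzen von t = 1, finden wir j = -18.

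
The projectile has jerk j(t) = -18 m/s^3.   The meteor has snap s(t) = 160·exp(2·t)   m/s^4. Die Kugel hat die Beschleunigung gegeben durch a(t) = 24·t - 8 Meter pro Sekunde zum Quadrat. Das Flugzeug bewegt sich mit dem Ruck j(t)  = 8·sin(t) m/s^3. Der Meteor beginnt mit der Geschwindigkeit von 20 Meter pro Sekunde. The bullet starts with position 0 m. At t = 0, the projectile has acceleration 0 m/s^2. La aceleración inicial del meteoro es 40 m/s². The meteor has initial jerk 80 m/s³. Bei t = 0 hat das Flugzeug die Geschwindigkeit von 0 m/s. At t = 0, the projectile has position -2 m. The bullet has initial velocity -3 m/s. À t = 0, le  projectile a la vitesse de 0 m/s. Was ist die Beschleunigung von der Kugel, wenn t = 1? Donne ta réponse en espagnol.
De la ecuación de la aceleración a(t) = 24·t - 8, sustituimos t = 1 para obtener a = 16.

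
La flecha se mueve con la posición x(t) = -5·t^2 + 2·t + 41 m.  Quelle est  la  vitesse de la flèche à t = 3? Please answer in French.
En partant de la position x(t) = -5·t^2 + 2·t + 41, nous prenons 1 dérivée. La dérivée de la position donne la vitesse: v(t) = 2 - 10·t. De l'équation de la vitesse v(t) = 2 - 10·t, nous substituons t = 3 pour obtenir v = -28.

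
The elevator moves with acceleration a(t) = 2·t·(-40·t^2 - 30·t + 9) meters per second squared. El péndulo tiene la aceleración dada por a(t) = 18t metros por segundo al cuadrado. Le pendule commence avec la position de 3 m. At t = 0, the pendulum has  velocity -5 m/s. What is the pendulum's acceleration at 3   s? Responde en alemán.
Aus der Gleichung für die Beschleunigung a(t) = 18·t, setzen wir t = 3 ein und erhalten a = 54.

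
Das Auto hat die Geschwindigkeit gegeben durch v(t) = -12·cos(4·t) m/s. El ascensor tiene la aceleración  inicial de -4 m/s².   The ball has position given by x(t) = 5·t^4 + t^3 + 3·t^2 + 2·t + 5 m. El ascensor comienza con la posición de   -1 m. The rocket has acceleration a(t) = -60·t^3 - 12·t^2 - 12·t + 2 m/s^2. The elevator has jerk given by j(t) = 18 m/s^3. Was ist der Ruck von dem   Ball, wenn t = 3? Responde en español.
Debemos derivar nuestra ecuación de la posición x(t) = 5·t^4 + t^3 + 3·t^2 + 2·t + 5 3 veces. Tomando d/dt de x(t), encontramos v(t) = 20·t^3 + 3·t^2 + 6·t + 2. La derivada de la velocidad da la aceleración: a(t) = 60·t^2 + 6·t + 6. Derivando la aceleración, obtenemos la sacudida: j(t) = 120·t + 6. Usando j(t) = 120·t + 6 y sustituyendo t = 3, encontramos j = 366.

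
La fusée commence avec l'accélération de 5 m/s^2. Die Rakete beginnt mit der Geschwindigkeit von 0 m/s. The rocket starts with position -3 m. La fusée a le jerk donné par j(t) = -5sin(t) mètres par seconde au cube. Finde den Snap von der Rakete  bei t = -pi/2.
Wir müssen unsere Gleichung für den Ruck j(t) = -5·sin(t) 1-mal ableiten. Die Ableitung von dem Ruck ergibt den Snap: s(t) = -5·cos(t). Aus der Gleichung für den Snap s(t) = -5·cos(t), setzen wir t = -pi/2 ein und erhalten s = 0.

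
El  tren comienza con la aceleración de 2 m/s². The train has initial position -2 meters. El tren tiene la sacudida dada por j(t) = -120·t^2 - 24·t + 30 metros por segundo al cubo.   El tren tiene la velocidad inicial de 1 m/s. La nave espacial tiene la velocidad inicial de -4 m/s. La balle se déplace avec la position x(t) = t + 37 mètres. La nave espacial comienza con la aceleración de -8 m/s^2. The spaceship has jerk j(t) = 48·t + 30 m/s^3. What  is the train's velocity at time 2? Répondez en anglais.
To solve this, we need to take 2 antiderivatives of our jerk equation j(t) = -120·t^2 - 24·t + 30. The antiderivative of jerk is acceleration. Using a(0) = 2, we get a(t) = -40·t^3 - 12·t^2 + 30·t + 2. The integral of acceleration is velocity. Using v(0) = 1, we get v(t) = -10·t^4 - 4·t^3 + 15·t^2 + 2·t + 1. From the given velocity equation v(t) = -10·t^4 - 4·t^3 + 15·t^2 + 2·t + 1, we substitute t = 2 to get v = -127.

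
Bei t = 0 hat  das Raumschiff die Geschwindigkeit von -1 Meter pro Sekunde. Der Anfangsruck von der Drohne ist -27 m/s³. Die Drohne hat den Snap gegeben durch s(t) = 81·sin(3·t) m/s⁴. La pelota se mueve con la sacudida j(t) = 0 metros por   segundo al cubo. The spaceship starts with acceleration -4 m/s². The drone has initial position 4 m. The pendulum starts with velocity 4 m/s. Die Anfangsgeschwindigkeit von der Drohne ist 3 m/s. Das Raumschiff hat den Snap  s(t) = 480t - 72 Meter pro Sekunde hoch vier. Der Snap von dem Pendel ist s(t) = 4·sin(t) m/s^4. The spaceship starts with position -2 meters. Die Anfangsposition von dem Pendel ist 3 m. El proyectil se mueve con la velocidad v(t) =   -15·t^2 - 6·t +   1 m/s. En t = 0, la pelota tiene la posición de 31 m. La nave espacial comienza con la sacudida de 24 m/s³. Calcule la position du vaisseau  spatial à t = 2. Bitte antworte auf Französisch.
Pour résoudre ceci, nous devons prendre 4 primitives de notre équation du snap s(t) = 480·t - 72. En intégrant le snap et en utilisant la condition initiale j(0) = 24, nous obtenons j(t) = 240·t^2 - 72·t + 24. L'intégrale du jerk est l'accélération. En utilisant a(0) = -4, nous obtenons a(t) = 80·t^3 - 36·t^2 + 24·t - 4. L'intégrale de l'accélération, avec v(0) = -1, donne la vitesse: v(t) = 20·t^4 - 12·t^3 + 12·t^2 - 4·t - 1. En intégrant la vitesse et en utilisant la condition initiale x(0) = -2, nous obtenons x(t) = 4·t^5 - 3·t^4 + 4·t^3 - 2·t^2 - t - 2. De l'équation de la position x(t) = 4·t^5 - 3·t^4 + 4·t^3 - 2·t^2 - t - 2, nous substituons t = 2 pour obtenir x = 100.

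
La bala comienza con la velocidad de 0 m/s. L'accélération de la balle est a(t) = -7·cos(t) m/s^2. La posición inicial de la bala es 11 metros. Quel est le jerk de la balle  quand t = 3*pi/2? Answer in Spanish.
Debemos derivar nuestra ecuación de la aceleración a(t) = -7·cos(t) 1 vez. La derivada de la aceleración da la sacudida: j(t) = 7·sin(t). Usando j(t) = 7·sin(t) y sustituyendo t = 3*pi/2, encontramos j = -7.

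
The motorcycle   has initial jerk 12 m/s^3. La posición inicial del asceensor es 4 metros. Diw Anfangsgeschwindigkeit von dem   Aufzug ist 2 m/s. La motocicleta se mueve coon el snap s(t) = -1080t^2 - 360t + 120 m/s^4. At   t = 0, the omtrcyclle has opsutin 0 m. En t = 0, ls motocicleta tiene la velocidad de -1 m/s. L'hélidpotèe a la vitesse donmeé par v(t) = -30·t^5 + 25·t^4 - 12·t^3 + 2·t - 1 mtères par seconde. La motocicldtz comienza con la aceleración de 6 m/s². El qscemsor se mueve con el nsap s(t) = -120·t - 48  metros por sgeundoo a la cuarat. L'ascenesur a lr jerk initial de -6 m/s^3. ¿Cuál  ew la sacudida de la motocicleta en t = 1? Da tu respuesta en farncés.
En partant du snap s(t) = -1080·t^2 - 360·t + 120, nous prenons 1 primitive. L'intégrale du snap est le jerk. En utilisant j(0) = 12, nous obtenons j(t) = -360·t^3 - 180·t^2 + 120·t + 12. De l'équation du jerk j(t) = -360·t^3 - 180·t^2 + 120·t + 12, nous substituons t = 1 pour obtenir j = -408.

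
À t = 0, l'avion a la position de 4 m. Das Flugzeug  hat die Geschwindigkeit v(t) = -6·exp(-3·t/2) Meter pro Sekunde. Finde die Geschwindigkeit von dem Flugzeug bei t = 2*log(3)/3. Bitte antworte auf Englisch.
Using v(t) = -6·exp(-3·t/2) and substituting t = 2*log(3)/3, we find v = -2.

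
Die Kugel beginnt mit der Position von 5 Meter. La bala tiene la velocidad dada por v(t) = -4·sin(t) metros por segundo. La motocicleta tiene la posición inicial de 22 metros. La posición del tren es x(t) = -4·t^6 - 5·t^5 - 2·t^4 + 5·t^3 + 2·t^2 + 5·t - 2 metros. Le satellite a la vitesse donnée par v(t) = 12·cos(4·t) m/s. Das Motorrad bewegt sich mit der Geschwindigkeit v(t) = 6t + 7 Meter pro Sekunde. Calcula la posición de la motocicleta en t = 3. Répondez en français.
Pour résoudre ceci, nous devons prendre 1 primitive de notre équation de la vitesse v(t) = 6·t + 7. La primitive de la vitesse est la position. En utilisant x(0) = 22, nous obtenons x(t) = 3·t^2 + 7·t + 22. En utilisant x(t) = 3·t^2 + 7·t + 22 et en substituant t = 3, nous trouvons x = 70.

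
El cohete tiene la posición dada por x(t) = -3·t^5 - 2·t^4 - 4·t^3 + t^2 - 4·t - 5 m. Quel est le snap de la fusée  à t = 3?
Nous devons dériver notre équation de la position x(t) = -3·t^5 - 2·t^4 - 4·t^3 + t^2 - 4·t - 5 4 fois. En prenant d/dt de x(t), nous trouvons v(t) = -15·t^4 - 8·t^3 - 12·t^2 + 2·t - 4. La dérivée de la vitesse donne l'accélération: a(t) = -60·t^3 - 24·t^2 - 24·t + 2. La dérivée de l'accélération donne le jerk: j(t) = -180·t^2 - 48·t - 24. En dérivant le jerk, nous obtenons le snap: s(t) = -360·t - 48. De l'équation du snap s(t) = -360·t - 48, nous substituons t = 3 pour obtenir s = -1128.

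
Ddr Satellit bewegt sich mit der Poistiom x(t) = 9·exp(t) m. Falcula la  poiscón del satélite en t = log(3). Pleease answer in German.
Aus der Gleichung für die Position x(t) = 9·exp(t), setzen wir t = log(3) ein und erhalten x = 27.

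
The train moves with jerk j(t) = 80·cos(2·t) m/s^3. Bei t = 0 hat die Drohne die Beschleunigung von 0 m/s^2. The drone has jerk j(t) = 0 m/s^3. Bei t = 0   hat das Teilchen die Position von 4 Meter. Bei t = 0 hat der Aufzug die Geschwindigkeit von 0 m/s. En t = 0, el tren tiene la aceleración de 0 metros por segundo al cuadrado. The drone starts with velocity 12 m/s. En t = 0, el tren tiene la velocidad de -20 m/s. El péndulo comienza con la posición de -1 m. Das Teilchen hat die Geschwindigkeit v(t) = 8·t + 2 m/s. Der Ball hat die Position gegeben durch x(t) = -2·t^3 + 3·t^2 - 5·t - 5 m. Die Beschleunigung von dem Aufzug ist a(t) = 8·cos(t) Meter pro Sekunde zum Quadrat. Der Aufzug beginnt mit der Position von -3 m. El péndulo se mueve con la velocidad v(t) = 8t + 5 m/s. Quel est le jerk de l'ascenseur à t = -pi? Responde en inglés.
We must differentiate our acceleration equation a(t) = 8·cos(t) 1 time. Differentiating acceleration, we get jerk: j(t) = -8·sin(t). From the given jerk equation j(t) = -8·sin(t), we substitute t = -pi to get j = 0.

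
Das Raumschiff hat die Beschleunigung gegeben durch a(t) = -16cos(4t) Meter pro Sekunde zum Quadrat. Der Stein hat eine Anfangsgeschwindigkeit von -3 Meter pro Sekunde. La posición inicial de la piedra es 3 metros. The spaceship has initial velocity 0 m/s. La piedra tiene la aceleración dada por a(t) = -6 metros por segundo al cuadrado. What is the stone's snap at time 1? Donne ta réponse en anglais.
To solve this, we need to take 2 derivatives of our acceleration equation a(t) = -6. Differentiating acceleration, we get jerk: j(t) = 0. Differentiating jerk, we get snap: s(t) = 0. We have snap s(t) = 0. Substituting t = 1: s(1) = 0.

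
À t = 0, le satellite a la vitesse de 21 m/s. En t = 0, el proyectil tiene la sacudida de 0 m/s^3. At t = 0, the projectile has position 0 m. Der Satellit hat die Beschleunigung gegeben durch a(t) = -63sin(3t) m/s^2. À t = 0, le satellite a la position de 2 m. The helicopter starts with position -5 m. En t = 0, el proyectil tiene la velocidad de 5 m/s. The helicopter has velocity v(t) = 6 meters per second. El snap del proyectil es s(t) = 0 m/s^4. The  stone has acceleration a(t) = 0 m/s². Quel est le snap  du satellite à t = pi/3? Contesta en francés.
En partant de l'accélération a(t) = -63·sin(3·t), nous prenons 2 dérivées. En prenant d/dt de a(t), nous trouvons j(t) = -189·cos(3·t). En dérivant le jerk, nous obtenons le snap: s(t) = 567·sin(3·t). En utilisant s(t) = 567·sin(3·t) et en substituant t = pi/3, nous trouvons s = 0.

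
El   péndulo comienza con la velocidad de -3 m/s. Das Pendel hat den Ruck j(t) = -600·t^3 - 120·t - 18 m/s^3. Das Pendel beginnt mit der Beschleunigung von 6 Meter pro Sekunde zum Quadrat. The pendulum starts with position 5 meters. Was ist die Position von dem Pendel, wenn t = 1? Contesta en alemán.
Wir müssen unsere Gleichung für den Ruck j(t) = -600·t^3 - 120·t - 18 3-mal integrieren. Die Stammfunktion von dem Ruck, mit a(0) = 6, ergibt die Beschleunigung: a(t) = -150·t^4 - 60·t^2 - 18·t + 6. Das Integral von der Beschleunigung ist die Geschwindigkeit. Mit v(0) = -3 erhalten wir v(t) = -30·t^5 - 20·t^3 - 9·t^2 + 6·t - 3. Durch Integration von der Geschwindigkeit und Verwendung der Anfangsbedingung x(0) = 5, erhalten wir x(t) = -5·t^6 - 5·t^4 - 3·t^3 + 3·t^2 - 3·t + 5. Wir haben die Position x(t) = -5·t^6 - 5·t^4 - 3·t^3 + 3·t^2 - 3·t + 5. Durch Einsetzen von t = 1: x(1) = -8.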